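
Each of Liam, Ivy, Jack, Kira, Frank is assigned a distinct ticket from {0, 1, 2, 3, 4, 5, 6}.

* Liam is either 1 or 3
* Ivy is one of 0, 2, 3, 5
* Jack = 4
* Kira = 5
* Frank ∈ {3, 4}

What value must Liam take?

Jack has just one choice, so Jack = 4. So Frank can't be 4.
That leaves Kira = 5. Eliminate 5 elsewhere: Ivy.
Frank must be 3 (only option left). Strike 3 from Liam, Ivy.
So Liam = 1.

1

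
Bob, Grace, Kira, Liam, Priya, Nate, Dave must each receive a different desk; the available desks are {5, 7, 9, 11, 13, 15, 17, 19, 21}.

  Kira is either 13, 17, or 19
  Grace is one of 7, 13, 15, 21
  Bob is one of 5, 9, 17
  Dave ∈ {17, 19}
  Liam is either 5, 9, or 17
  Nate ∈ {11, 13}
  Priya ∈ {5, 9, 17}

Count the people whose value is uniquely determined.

The 3 variables Bob, Liam, Priya are confined to {5, 9, 17}, which locks those values in; drop them from Kira, Dave.
That leaves Dave = 19. So Kira can't be 19.
Kira's domain is down to {13}, so Kira = 13. Remove 13 from Grace, Nate.
Nate has just one choice, so Nate = 11.
Determined: Kira=13, Nate=11, Dave=19. The other people each still have more than one consistent value. That makes 3.

3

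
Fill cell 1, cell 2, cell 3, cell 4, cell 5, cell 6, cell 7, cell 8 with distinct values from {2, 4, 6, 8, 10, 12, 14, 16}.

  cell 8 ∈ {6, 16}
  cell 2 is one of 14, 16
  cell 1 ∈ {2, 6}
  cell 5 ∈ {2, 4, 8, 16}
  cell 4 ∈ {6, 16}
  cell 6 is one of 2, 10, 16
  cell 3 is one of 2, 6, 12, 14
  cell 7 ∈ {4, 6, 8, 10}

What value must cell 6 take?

10

The 8 variables together cover exactly {2, 4, 6, 8, 10, 12, 14, 16} — 8 values for 8 variables — and 12 appears only in cell 3's list, so cell 3 = 12.
Among the 7 still-open variables, 14 fits only cell 2 (and all 7 values in {2, 4, 6, 8, 10, 14, 16} must be used), so cell 2 = 14.
cell 4 and cell 8 share exactly the 2 values {6, 16}; by pigeonhole those values go to them, so strike 6, 16 from cell 1, cell 5, cell 6, cell 7.
cell 1's domain is down to {2}, so cell 1 = 2. Strike 2 from cell 5, cell 6.
So cell 6 = 10.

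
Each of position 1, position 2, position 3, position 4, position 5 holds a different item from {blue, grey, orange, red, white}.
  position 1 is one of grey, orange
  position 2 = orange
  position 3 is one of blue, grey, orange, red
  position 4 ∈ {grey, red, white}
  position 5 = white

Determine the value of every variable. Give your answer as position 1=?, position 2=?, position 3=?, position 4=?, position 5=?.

position 1=grey, position 2=orange, position 3=blue, position 4=red, position 5=white

position 2's domain is down to {orange}, so position 2 = orange. Remove orange from position 1, position 3.
position 5's domain is down to {white}, so position 5 = white. So position 4 can't be white.
position 1's domain is down to {grey}, so position 1 = grey. Eliminate grey elsewhere: position 3, position 4.
That leaves position 4 = red. Strike red from position 3.
position 3 must be blue (only option left).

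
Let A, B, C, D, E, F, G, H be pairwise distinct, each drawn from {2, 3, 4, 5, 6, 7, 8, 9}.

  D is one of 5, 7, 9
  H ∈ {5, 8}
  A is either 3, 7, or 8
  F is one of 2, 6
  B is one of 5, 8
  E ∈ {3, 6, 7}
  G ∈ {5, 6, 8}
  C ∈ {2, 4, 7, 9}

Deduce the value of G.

6

Among the 8 variables, 4 fits only C (and all 8 values in {2, 3, 4, 5, 6, 7, 8, 9} must be used), so C = 4.
Among the 7 still-open variables, 2 fits only F (and all 7 values in {2, 3, 5, 6, 7, 8, 9} must be used), so F = 2.
The 6 still-open variables together cover exactly {3, 5, 6, 7, 8, 9} — 6 values for 6 variables — and 9 appears only in D's list, so D = 9.
B and H share exactly the 2 values {5, 8}; by pigeonhole those values go to them, so strike 5, 8 from A, G.
So G = 6.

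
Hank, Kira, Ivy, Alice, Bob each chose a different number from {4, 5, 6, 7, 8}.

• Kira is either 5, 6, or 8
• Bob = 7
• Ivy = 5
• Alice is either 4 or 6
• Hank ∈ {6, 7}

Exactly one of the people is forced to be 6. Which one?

Hank

Ivy has just one choice, so Ivy = 5. So Kira can't be 5.
That leaves Bob = 7. So Hank can't be 7.
So 6 goes to Hank.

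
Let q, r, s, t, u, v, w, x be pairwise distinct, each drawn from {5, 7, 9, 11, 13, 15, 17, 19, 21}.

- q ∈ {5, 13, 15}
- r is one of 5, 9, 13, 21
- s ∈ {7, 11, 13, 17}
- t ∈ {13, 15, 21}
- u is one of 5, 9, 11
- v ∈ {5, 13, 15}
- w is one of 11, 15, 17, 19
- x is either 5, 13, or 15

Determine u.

11

q, v, x between them cover only {5, 13, 15} — a naked triple. Remove those values from r, s, t, u, w.
t has just one choice, so t = 21. Remove 21 from r.
r's domain is down to {9}, so r = 9. Eliminate 9 elsewhere: u.
So u = 11.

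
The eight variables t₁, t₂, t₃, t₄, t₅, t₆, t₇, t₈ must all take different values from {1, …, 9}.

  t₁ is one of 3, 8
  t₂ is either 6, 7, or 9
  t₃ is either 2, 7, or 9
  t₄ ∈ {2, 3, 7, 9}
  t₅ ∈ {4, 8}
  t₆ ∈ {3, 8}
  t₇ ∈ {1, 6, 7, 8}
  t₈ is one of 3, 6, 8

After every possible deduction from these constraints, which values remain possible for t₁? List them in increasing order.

The 8 variables together cover exactly {1, 2, 3, 4, 6, 7, 8, 9} — 8 values for 8 variables — and 1 appears only in t₇'s list, so t₇ = 1.
The 7 still-open variables draw from only 7 values {2, 3, 4, 6, 7, 8, 9}, so each is used; only t₅ can be 4, hence t₅ = 4.
t₁ and t₆ share exactly the 2 values {3, 8}; by pigeonhole those values go to them, so strike 3, 8 from t₄, t₈.
t₈ has just one choice, so t₈ = 6. So t₂ can't be 6.
No further eliminations apply; t₁ can still be any of 3, 8.

3, 8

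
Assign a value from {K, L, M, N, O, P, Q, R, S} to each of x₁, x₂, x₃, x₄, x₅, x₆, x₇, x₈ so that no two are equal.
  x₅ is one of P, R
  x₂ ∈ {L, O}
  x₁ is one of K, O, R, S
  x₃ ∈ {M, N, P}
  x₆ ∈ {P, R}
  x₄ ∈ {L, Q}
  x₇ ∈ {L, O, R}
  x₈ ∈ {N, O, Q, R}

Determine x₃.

x₅ and x₆ between them cover only {P, R} — a naked pair. Remove those values from x₁, x₃, x₇, x₈.
x₂ and x₇ between them cover only {L, O} — a naked pair. Remove those values from x₁, x₄, x₈.
x₄'s domain is down to {Q}, so x₄ = Q. So x₈ can't be Q.
x₈'s domain is down to {N}, so x₈ = N. Strike N from x₃.
So x₃ = M.

M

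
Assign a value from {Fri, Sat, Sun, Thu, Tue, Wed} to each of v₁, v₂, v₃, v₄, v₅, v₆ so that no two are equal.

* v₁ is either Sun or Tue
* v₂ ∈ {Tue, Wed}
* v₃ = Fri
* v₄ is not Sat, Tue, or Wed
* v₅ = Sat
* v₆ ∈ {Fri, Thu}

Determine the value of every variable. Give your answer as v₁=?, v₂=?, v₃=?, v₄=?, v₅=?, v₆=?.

v₁=Tue, v₂=Wed, v₃=Fri, v₄=Sun, v₅=Sat, v₆=Thu

v₃ has just one choice, so v₃ = Fri. Eliminate Fri elsewhere: v₄, v₆.
v₅'s domain is down to {Sat}, so v₅ = Sat.
v₆ must be Thu (only option left). Eliminate Thu elsewhere: v₄.
v₄ must be Sun (only option left). So v₁ can't be Sun.
v₁ has just one choice, so v₁ = Tue. Strike Tue from v₂.
v₂ must be Wed (only option left).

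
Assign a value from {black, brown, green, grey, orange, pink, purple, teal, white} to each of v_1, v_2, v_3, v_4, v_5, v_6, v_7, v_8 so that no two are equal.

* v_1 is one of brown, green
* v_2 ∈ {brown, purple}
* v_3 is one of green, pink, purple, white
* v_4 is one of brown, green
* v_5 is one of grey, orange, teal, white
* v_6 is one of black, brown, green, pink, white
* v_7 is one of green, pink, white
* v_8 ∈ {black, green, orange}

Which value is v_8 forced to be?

v_1 and v_4 share exactly the 2 values {brown, green}; by pigeonhole those values go to them, so strike brown, green from v_2, v_3, v_6, v_7, v_8.
v_2 must be purple (only option left). Eliminate purple elsewhere: v_3.
v_3 and v_7 share exactly the 2 values {pink, white}; by pigeonhole those values go to them, so strike pink, white from v_5, v_6.
v_6's domain is down to {black}, so v_6 = black. Strike black from v_8.
So v_8 = orange.

orange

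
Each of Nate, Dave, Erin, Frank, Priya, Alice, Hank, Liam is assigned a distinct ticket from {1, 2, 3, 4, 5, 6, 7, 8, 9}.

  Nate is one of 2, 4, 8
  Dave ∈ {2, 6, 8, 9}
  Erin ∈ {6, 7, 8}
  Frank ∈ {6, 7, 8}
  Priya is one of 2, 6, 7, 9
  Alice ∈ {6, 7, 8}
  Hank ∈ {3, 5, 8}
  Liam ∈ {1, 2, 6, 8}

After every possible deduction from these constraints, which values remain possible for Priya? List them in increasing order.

2, 9

Erin, Frank, Alice share exactly the 3 values {6, 7, 8}; by pigeonhole those values go to them, so strike 6, 7, 8 from Nate, Dave, Priya, Hank, Liam.
The 2 variables Dave and Priya are confined to {2, 9}, which locks those values in; drop them from Nate, Liam.
Nate must be 4 (only option left).
That leaves Liam = 1.
No further eliminations apply; Priya can still be any of 2, 9.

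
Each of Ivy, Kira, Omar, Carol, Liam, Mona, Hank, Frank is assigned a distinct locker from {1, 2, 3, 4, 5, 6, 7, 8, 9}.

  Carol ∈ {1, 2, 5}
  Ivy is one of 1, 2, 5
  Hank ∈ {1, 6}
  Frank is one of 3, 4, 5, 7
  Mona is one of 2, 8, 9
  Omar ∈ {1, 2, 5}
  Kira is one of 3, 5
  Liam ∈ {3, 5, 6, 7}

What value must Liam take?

7

Ivy, Omar, Carol share exactly the 3 values {1, 2, 5}; by pigeonhole those values go to them, so strike 1, 2, 5 from Kira, Liam, Mona, Hank, Frank.
Kira has just one choice, so Kira = 3. Strike 3 from Liam, Frank.
Hank's domain is down to {6}, so Hank = 6. Remove 6 from Liam.
So Liam = 7.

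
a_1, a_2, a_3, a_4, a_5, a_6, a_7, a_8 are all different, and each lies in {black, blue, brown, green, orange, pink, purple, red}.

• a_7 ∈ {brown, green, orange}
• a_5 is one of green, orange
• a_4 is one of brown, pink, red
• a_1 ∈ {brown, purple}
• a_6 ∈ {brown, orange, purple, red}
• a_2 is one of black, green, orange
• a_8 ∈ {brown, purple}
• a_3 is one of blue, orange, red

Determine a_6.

Among the 8 variables, black fits only a_2 (and all 8 values in {black, blue, brown, green, orange, pink, purple, red} must be used), so a_2 = black.
The 7 still-open variables draw from only 7 values {blue, brown, green, orange, pink, purple, red}, so each is used; only a_3 can be blue, hence a_3 = blue.
The 6 still-open variables draw from only 6 values {brown, green, orange, pink, purple, red}, so each is used; only a_4 can be pink, hence a_4 = pink.
The 5 still-open variables draw from only 5 values {brown, green, orange, purple, red}, so each is used; only a_6 can be red, hence a_6 = red.

red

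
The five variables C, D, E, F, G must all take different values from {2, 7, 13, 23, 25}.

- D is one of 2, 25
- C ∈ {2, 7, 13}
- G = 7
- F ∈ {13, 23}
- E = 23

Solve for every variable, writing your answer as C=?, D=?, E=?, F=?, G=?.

E has just one choice, so E = 23. Strike 23 from F.
F's domain is down to {13}, so F = 13. Strike 13 from C.
G has just one choice, so G = 7. Strike 7 from C.
C's domain is down to {2}, so C = 2. Remove 2 from D.
D's domain is down to {25}, so D = 25.

C=2, D=25, E=23, F=13, G=7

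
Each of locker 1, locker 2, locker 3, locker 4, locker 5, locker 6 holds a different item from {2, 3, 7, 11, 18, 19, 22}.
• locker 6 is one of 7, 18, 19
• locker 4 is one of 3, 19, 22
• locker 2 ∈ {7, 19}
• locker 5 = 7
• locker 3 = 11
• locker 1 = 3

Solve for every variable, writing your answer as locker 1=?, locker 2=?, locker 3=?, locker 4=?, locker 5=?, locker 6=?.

locker 1 has just one choice, so locker 1 = 3. Remove 3 from locker 4.
locker 3's domain is down to {11}, so locker 3 = 11.
That leaves locker 5 = 7. So locker 2, locker 6 can't be 7.
That leaves locker 2 = 19. Strike 19 from locker 4, locker 6.
locker 4 must be 22 (only option left).
locker 6 must be 18 (only option left).

locker 1=3, locker 2=19, locker 3=11, locker 4=22, locker 5=7, locker 6=18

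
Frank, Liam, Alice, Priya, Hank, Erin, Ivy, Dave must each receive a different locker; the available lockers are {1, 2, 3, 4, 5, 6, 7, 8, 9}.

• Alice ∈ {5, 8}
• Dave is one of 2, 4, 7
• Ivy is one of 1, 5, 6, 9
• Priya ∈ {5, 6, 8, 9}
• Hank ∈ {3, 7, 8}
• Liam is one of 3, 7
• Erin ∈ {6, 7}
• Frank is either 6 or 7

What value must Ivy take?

Frank and Erin share exactly the 2 values {6, 7}; by pigeonhole those values go to them, so strike 6, 7 from Liam, Priya, Hank, Ivy, Dave.
That leaves Liam = 3. Strike 3 from Hank.
Hank has just one choice, so Hank = 8. Remove 8 from Alice, Priya.
That leaves Alice = 5. So Priya, Ivy can't be 5.
Priya must be 9 (only option left). Eliminate 9 elsewhere: Ivy.
So Ivy = 1.

1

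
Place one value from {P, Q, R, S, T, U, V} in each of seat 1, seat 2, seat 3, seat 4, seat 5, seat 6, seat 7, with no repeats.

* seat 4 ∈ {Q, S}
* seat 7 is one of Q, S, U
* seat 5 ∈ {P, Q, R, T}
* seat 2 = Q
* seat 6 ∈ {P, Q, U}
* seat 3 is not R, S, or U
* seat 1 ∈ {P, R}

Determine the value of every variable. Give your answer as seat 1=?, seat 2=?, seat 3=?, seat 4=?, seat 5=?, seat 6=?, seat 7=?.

seat 2's domain is down to {Q}, so seat 2 = Q. Strike Q from seat 3, seat 4, seat 5, seat 6, seat 7.
That leaves seat 4 = S. Eliminate S elsewhere: seat 7.
seat 7 has just one choice, so seat 7 = U. Strike U from seat 6.
That leaves seat 6 = P. So seat 1, seat 3, seat 5 can't be P.
seat 1 must be R (only option left). Eliminate R elsewhere: seat 5.
That leaves seat 5 = T. Strike T from seat 3.
seat 3's domain is down to {V}, so seat 3 = V.

seat 1=R, seat 2=Q, seat 3=V, seat 4=S, seat 5=T, seat 6=P, seat 7=U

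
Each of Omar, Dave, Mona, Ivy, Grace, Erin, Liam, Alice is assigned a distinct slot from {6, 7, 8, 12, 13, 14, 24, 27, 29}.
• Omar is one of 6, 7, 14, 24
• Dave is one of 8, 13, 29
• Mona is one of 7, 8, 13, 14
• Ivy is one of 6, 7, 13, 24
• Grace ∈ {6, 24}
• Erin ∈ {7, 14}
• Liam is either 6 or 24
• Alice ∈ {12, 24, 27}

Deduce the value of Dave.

Grace and Liam between them cover only {6, 24} — a naked pair. Remove those values from Omar, Ivy, Alice.
Omar and Erin between them cover only {7, 14} — a naked pair. Remove those values from Mona, Ivy.
Ivy must be 13 (only option left). Strike 13 from Dave, Mona.
Mona has just one choice, so Mona = 8. Strike 8 from Dave.
So Dave = 29.

29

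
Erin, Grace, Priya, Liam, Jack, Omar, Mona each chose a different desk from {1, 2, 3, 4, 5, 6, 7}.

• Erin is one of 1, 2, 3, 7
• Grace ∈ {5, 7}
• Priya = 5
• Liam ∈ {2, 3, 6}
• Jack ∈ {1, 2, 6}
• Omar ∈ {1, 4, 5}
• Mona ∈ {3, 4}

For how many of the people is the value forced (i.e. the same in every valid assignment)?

Priya has just one choice, so Priya = 5. Eliminate 5 elsewhere: Grace, Omar.
Grace must be 7 (only option left). So Erin can't be 7.
Determined: Grace=7, Priya=5. The other people each still have more than one consistent value. That makes 2.

2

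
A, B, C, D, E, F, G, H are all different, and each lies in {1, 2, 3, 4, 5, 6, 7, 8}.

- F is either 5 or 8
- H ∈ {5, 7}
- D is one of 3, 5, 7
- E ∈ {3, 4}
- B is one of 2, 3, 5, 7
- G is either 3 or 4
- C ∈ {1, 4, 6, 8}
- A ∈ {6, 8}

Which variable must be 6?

A

The 8 variables draw from only 8 values {1, 2, 3, 4, 5, 6, 7, 8}, so each is used; only C can be 1, hence C = 1.
The 7 still-open variables together cover exactly {2, 3, 4, 5, 6, 7, 8} — 7 values for 7 variables — and 2 appears only in B's list, so B = 2.
Among the 6 still-open variables, 6 fits only A (and all 6 values in {3, 4, 5, 6, 7, 8} must be used), so A = 6.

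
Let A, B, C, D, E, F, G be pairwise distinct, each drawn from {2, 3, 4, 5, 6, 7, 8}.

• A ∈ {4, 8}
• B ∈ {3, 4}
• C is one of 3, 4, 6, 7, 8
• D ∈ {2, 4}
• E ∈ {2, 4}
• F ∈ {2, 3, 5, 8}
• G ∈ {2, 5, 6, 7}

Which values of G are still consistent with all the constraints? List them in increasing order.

6, 7

D and E between them cover only {2, 4} — a naked pair. Remove those values from A, B, C, F, G.
A must be 8 (only option left). Eliminate 8 elsewhere: C, F.
B must be 3 (only option left). So C, F can't be 3.
F must be 5 (only option left). Strike 5 from G.
No further eliminations apply; G can still be any of 6, 7.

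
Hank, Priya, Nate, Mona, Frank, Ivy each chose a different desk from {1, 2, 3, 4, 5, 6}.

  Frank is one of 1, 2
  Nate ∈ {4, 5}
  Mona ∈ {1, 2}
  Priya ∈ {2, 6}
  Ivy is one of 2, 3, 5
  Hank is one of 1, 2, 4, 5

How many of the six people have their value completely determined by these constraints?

The 6 variables together cover exactly {1, 2, 3, 4, 5, 6} — 6 values for 6 variables — and 3 appears only in Ivy's list, so Ivy = 3.
Among the 5 still-open variables, 6 fits only Priya (and all 5 values in {1, 2, 4, 5, 6} must be used), so Priya = 6.
Mona and Frank between them cover only {1, 2} — a naked pair. Remove those values from Hank.
Determined: Priya=6, Ivy=3. The other people each still have more than one consistent value. That makes 2.

2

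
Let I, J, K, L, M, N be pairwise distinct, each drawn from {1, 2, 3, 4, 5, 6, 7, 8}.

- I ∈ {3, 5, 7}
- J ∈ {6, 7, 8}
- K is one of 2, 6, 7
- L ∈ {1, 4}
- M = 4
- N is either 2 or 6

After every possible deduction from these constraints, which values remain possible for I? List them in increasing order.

3, 5, 7

M has just one choice, so M = 4. Eliminate 4 elsewhere: L.
That leaves L = 1.
No further eliminations apply; I can still be any of 3, 5, 7.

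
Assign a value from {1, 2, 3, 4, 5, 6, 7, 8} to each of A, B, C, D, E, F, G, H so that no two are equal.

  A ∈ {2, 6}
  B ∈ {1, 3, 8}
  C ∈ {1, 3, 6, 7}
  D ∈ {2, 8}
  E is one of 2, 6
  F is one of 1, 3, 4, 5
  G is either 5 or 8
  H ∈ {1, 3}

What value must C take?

7

Among the 8 variables, 4 fits only F (and all 8 values in {1, 2, 3, 4, 5, 6, 7, 8} must be used), so F = 4.
The 7 still-open variables draw from only 7 values {1, 2, 3, 5, 6, 7, 8}, so each is used; only G can be 5, hence G = 5.
The 6 still-open variables together cover exactly {1, 2, 3, 6, 7, 8} — 6 values for 6 variables — and 7 appears only in C's list, so C = 7.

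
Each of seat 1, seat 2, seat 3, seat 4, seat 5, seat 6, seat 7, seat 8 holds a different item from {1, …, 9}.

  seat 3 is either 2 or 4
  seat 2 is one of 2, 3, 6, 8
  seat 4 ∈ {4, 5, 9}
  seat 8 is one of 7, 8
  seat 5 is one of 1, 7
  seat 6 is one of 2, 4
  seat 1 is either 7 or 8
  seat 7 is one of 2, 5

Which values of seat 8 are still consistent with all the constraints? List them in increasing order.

seat 1 and seat 8 share exactly the 2 values {7, 8}; by pigeonhole those values go to them, so strike 7, 8 from seat 2, seat 5.
seat 5 has just one choice, so seat 5 = 1.
The 2 variables seat 3 and seat 6 are confined to {2, 4}, which locks those values in; drop them from seat 2, seat 4, seat 7.
seat 7's domain is down to {5}, so seat 7 = 5. So seat 4 can't be 5.
seat 4 must be 9 (only option left).
No further eliminations apply; seat 8 can still be any of 7, 8.

7, 8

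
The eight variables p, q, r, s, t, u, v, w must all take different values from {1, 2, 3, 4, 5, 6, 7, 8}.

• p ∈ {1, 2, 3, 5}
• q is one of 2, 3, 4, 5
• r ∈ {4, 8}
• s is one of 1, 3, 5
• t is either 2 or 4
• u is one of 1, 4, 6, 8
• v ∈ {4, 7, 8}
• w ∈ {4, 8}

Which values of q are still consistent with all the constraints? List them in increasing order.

3, 5

Among the 8 variables, 6 fits only u (and all 8 values in {1, 2, 3, 4, 5, 6, 7, 8} must be used), so u = 6.
The 7 still-open variables draw from only 7 values {1, 2, 3, 4, 5, 7, 8}, so each is used; only v can be 7, hence v = 7.
r and w between them cover only {4, 8} — a naked pair. Remove those values from q, t.
That leaves t = 2. Eliminate 2 elsewhere: p, q.
No further eliminations apply; q can still be any of 3, 5.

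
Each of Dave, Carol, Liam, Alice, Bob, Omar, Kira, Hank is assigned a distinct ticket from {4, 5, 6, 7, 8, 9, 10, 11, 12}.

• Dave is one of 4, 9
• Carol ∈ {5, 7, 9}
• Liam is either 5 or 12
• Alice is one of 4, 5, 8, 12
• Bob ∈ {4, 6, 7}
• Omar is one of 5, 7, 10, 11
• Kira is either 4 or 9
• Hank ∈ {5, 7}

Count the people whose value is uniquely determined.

3

Dave and Kira share exactly the 2 values {4, 9}; by pigeonhole those values go to them, so strike 4, 9 from Carol, Alice, Bob.
Carol and Hank share exactly the 2 values {5, 7}; by pigeonhole those values go to them, so strike 5, 7 from Liam, Alice, Bob, Omar.
Liam has just one choice, so Liam = 12. Remove 12 from Alice.
Alice must be 8 (only option left).
That leaves Bob = 6.
Determined: Liam=12, Alice=8, Bob=6. The other people each still have more than one consistent value. That makes 3.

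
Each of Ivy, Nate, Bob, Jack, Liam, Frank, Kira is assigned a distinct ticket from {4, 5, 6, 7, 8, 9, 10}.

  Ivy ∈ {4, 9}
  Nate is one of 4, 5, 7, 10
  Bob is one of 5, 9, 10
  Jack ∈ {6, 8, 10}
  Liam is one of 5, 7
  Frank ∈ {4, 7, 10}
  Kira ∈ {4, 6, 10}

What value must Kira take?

The 7 variables together cover exactly {4, 5, 6, 7, 8, 9, 10} — 7 values for 7 variables — and 8 appears only in Jack's list, so Jack = 8.
Among the 6 still-open variables, 6 fits only Kira (and all 6 values in {4, 5, 6, 7, 9, 10} must be used), so Kira = 6.

6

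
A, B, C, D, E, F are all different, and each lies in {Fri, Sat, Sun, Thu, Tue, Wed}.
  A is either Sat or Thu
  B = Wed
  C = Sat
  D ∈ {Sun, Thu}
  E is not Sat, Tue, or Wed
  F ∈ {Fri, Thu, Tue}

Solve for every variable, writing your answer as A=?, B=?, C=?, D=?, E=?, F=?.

B's domain is down to {Wed}, so B = Wed.
C has just one choice, so C = Sat. Strike Sat from A.
A has just one choice, so A = Thu. So D, E, F can't be Thu.
D must be Sun (only option left). So E can't be Sun.
E has just one choice, so E = Fri. Eliminate Fri elsewhere: F.
That leaves F = Tue.

A=Thu, B=Wed, C=Sat, D=Sun, E=Fri, F=Tue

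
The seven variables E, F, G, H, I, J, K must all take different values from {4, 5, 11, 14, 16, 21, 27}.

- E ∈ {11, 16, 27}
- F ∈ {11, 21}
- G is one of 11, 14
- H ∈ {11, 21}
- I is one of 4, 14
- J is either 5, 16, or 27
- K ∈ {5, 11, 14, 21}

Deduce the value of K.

5

The 7 variables draw from only 7 values {4, 5, 11, 14, 16, 21, 27}, so each is used; only I can be 4, hence I = 4.
F and H share exactly the 2 values {11, 21}; by pigeonhole those values go to them, so strike 11, 21 from E, G, K.
That leaves G = 14. Remove 14 from K.
So K = 5.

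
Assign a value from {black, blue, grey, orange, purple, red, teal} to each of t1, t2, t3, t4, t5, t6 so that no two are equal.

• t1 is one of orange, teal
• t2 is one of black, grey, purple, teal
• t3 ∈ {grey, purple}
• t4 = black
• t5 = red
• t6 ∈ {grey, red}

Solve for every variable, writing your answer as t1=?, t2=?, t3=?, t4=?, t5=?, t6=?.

t4's domain is down to {black}, so t4 = black. Remove black from t2.
t5 must be red (only option left). Strike red from t6.
t6 must be grey (only option left). Eliminate grey elsewhere: t2, t3.
That leaves t3 = purple. So t2 can't be purple.
t2's domain is down to {teal}, so t2 = teal. So t1 can't be teal.
t1's domain is down to {orange}, so t1 = orange.

t1=orange, t2=teal, t3=purple, t4=black, t5=red, t6=grey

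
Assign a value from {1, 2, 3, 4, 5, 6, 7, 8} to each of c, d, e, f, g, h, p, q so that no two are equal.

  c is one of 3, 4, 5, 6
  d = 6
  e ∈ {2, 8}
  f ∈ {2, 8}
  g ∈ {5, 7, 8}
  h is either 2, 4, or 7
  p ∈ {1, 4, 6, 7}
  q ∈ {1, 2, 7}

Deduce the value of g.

5

d must be 6 (only option left). Strike 6 from c, p.
The 7 still-open variables together cover exactly {1, 2, 3, 4, 5, 7, 8} — 7 values for 7 variables — and 3 appears only in c's list, so c = 3.
Among the 6 still-open variables, 5 fits only g (and all 6 values in {1, 2, 4, 5, 7, 8} must be used), so g = 5.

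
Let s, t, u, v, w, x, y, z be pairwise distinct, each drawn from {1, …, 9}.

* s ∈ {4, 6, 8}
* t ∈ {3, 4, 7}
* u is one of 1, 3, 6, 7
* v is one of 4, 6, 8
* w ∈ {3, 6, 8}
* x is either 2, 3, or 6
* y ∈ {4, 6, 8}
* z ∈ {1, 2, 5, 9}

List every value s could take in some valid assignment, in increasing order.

4, 6, 8

s, v, y between them cover only {4, 6, 8} — a naked triple. Remove those values from t, u, w, x.
w has just one choice, so w = 3. Eliminate 3 elsewhere: t, u, x.
x's domain is down to {2}, so x = 2. Eliminate 2 elsewhere: z.
t's domain is down to {7}, so t = 7. So u can't be 7.
u has just one choice, so u = 1. So z can't be 1.
No further eliminations apply; s can still be any of 4, 6, 8.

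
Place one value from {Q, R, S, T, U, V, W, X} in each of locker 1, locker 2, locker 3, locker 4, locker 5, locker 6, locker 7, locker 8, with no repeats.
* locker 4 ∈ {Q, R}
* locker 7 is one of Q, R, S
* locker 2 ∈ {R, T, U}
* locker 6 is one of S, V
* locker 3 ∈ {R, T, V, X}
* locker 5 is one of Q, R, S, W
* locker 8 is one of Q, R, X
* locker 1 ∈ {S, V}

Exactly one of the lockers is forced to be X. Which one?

locker 8

Among the 8 variables, U fits only locker 2 (and all 8 values in {Q, R, S, T, U, V, W, X} must be used), so locker 2 = U.
The 7 still-open variables together cover exactly {Q, R, S, T, V, W, X} — 7 values for 7 variables — and T appears only in locker 3's list, so locker 3 = T.
Among the 6 still-open variables, W fits only locker 5 (and all 6 values in {Q, R, S, V, W, X} must be used), so locker 5 = W.
The 5 still-open variables together cover exactly {Q, R, S, V, X} — 5 values for 5 variables — and X appears only in locker 8's list, so locker 8 = X.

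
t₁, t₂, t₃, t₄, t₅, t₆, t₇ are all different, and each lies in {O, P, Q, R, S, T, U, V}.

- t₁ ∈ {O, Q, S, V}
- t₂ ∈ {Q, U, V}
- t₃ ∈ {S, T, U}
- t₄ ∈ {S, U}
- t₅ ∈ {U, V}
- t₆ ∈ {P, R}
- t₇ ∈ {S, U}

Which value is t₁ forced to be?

t₄ and t₇ share exactly the 2 values {S, U}; by pigeonhole those values go to them, so strike S, U from t₁, t₂, t₃, t₅.
t₃'s domain is down to {T}, so t₃ = T.
t₅'s domain is down to {V}, so t₅ = V. So t₁, t₂ can't be V.
t₂ has just one choice, so t₂ = Q. So t₁ can't be Q.
So t₁ = O.

O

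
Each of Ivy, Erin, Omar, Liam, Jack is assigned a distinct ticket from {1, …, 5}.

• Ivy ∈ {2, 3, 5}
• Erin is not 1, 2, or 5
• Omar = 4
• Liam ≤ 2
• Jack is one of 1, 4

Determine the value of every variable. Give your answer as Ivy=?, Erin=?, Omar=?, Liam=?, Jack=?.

Ivy=5, Erin=3, Omar=4, Liam=2, Jack=1

Omar must be 4 (only option left). So Erin, Jack can't be 4.
Jack must be 1 (only option left). So Liam can't be 1.
That leaves Erin = 3. So Ivy can't be 3.
That leaves Liam = 2. Strike 2 from Ivy.
That leaves Ivy = 5.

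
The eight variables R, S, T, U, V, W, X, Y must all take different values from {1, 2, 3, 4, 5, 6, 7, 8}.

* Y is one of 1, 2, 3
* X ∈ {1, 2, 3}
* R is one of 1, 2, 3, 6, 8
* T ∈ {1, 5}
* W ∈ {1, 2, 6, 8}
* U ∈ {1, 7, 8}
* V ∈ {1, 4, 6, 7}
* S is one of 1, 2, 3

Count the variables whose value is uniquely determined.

Among the 8 variables, 4 fits only V (and all 8 values in {1, 2, 3, 4, 5, 6, 7, 8} must be used), so V = 4.
The 7 still-open variables together cover exactly {1, 2, 3, 5, 6, 7, 8} — 7 values for 7 variables — and 5 appears only in T's list, so T = 5.
Among the 6 still-open variables, 7 fits only U (and all 6 values in {1, 2, 3, 6, 7, 8} must be used), so U = 7.
S, X, Y between them cover only {1, 2, 3} — a naked triple. Remove those values from R, W.
Determined: T=5, U=7, V=4. The other variables each still have more than one consistent value. That makes 3.

3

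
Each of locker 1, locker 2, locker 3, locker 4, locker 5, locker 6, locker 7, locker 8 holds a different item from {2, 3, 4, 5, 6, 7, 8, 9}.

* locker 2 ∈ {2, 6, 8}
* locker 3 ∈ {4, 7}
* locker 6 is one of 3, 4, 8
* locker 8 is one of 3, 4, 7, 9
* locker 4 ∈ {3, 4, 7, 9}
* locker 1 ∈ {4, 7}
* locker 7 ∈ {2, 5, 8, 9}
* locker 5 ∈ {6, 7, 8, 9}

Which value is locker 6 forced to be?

8

The 8 variables together cover exactly {2, 3, 4, 5, 6, 7, 8, 9} — 8 values for 8 variables — and 5 appears only in locker 7's list, so locker 7 = 5.
The 7 still-open variables together cover exactly {2, 3, 4, 6, 7, 8, 9} — 7 values for 7 variables — and 2 appears only in locker 2's list, so locker 2 = 2.
Among the 6 still-open variables, 6 fits only locker 5 (and all 6 values in {3, 4, 6, 7, 8, 9} must be used), so locker 5 = 6.
The 5 still-open variables together cover exactly {3, 4, 7, 8, 9} — 5 values for 5 variables — and 8 appears only in locker 6's list, so locker 6 = 8.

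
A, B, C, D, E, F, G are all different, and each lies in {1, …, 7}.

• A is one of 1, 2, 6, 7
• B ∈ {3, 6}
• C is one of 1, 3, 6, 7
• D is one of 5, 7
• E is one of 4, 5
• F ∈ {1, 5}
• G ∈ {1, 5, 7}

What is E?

The 7 variables together cover exactly {1, 2, 3, 4, 5, 6, 7} — 7 values for 7 variables — and 2 appears only in A's list, so A = 2.
Among the 6 still-open variables, 4 fits only E (and all 6 values in {1, 3, 4, 5, 6, 7} must be used), so E = 4.

4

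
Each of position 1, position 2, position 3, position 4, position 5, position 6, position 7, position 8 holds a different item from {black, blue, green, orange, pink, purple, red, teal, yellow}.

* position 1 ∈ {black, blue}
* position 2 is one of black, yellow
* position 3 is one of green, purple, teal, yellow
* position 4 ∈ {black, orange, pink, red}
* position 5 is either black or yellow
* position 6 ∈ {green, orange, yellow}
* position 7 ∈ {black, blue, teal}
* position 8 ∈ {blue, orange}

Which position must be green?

position 2 and position 5 share exactly the 2 values {black, yellow}; by pigeonhole those values go to them, so strike black, yellow from position 1, position 3, position 4, position 6, position 7.
position 1 has just one choice, so position 1 = blue. Remove blue from position 7, position 8.
position 7's domain is down to {teal}, so position 7 = teal. Strike teal from position 3.
position 8 must be orange (only option left). Remove orange from position 4, position 6.
So green goes to position 6.

position 6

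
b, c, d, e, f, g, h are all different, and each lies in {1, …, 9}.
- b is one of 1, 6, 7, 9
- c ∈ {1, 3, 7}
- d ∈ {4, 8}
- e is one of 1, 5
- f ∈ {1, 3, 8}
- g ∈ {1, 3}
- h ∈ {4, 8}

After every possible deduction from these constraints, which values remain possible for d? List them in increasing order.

d and h share exactly the 2 values {4, 8}; by pigeonhole those values go to them, so strike 4, 8 from f.
The 2 variables f and g are confined to {1, 3}, which locks those values in; drop them from b, c, e.
c has just one choice, so c = 7. Remove 7 from b.
e's domain is down to {5}, so e = 5.
No further eliminations apply; d can still be any of 4, 8.

4, 8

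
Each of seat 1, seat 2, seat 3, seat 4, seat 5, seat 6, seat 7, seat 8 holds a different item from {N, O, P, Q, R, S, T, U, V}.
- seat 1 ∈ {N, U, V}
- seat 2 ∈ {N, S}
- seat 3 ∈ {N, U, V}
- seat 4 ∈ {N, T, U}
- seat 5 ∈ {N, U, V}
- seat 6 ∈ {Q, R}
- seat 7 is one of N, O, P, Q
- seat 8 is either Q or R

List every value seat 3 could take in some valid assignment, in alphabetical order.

N, U, V

The 2 variables seat 6 and seat 8 are confined to {Q, R}, which locks those values in; drop them from seat 7.
seat 1, seat 3, seat 5 share exactly the 3 values {N, U, V}; by pigeonhole those values go to them, so strike N, U, V from seat 2, seat 4, seat 7.
seat 2's domain is down to {S}, so seat 2 = S.
seat 4's domain is down to {T}, so seat 4 = T.
No further eliminations apply; seat 3 can still be any of N, U, V.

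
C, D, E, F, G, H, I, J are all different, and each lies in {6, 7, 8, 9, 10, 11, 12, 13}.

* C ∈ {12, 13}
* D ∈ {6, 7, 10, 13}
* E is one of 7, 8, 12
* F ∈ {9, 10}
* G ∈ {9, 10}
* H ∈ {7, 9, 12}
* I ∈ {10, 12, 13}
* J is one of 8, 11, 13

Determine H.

7

The 8 variables together cover exactly {6, 7, 8, 9, 10, 11, 12, 13} — 8 values for 8 variables — and 6 appears only in D's list, so D = 6.
Among the 7 still-open variables, 11 fits only J (and all 7 values in {7, 8, 9, 10, 11, 12, 13} must be used), so J = 11.
Among the 6 still-open variables, 8 fits only E (and all 6 values in {7, 8, 9, 10, 12, 13} must be used), so E = 8.
Among the 5 still-open variables, 7 fits only H (and all 5 values in {7, 9, 10, 12, 13} must be used), so H = 7.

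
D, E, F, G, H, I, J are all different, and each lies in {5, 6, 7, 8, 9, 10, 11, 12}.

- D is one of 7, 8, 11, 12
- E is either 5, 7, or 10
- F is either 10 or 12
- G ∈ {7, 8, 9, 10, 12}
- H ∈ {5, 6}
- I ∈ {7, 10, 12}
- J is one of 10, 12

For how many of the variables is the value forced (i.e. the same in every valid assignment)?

3

F and J share exactly the 2 values {10, 12}; by pigeonhole those values go to them, so strike 10, 12 from D, E, G, I.
I's domain is down to {7}, so I = 7. So D, E, G can't be 7.
E must be 5 (only option left). Strike 5 from H.
H must be 6 (only option left).
Determined: E=5, H=6, I=7. The other variables each still have more than one consistent value. That makes 3.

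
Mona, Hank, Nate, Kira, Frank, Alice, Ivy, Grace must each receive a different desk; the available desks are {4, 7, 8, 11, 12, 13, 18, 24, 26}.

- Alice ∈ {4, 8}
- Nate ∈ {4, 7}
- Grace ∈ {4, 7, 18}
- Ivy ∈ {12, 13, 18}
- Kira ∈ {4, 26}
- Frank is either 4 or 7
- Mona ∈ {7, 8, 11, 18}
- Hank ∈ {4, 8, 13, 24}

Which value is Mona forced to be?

Nate and Frank between them cover only {4, 7} — a naked pair. Remove those values from Mona, Hank, Kira, Alice, Grace.
Kira's domain is down to {26}, so Kira = 26.
Alice must be 8 (only option left). Eliminate 8 elsewhere: Mona, Hank.
Grace must be 18 (only option left). So Mona, Ivy can't be 18.
So Mona = 11.

11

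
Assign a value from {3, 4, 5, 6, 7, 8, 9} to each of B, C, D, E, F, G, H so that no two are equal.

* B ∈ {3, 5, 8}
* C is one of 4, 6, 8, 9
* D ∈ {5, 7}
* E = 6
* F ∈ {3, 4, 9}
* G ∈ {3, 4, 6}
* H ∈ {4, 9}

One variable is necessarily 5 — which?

E must be 6 (only option left). Remove 6 from C, G.
The 6 still-open variables draw from only 6 values {3, 4, 5, 7, 8, 9}, so each is used; only D can be 7, hence D = 7.
The 5 still-open variables draw from only 5 values {3, 4, 5, 8, 9}, so each is used; only B can be 5, hence B = 5.

B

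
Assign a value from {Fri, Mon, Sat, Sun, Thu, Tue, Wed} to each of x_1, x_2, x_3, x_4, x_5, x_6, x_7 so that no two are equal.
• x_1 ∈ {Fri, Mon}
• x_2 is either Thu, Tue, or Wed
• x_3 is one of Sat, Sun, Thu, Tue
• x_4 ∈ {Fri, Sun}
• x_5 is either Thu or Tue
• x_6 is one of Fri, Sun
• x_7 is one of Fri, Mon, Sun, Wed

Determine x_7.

Wed

The 7 variables draw from only 7 values {Fri, Mon, Sat, Sun, Thu, Tue, Wed}, so each is used; only x_3 can be Sat, hence x_3 = Sat.
x_4 and x_6 share exactly the 2 values {Fri, Sun}; by pigeonhole those values go to them, so strike Fri, Sun from x_1, x_7.
x_1 must be Mon (only option left). Strike Mon from x_7.
So x_7 = Wed.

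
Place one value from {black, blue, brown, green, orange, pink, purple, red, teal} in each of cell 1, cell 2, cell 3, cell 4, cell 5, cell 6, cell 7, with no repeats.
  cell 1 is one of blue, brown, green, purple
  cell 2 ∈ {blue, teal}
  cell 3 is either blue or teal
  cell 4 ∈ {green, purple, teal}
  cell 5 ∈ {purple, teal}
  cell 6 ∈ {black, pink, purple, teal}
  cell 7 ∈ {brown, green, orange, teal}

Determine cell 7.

orange

cell 2 and cell 3 between them cover only {blue, teal} — a naked pair. Remove those values from cell 1, cell 4, cell 5, cell 6, cell 7.
cell 5's domain is down to {purple}, so cell 5 = purple. Remove purple from cell 1, cell 4, cell 6.
cell 4's domain is down to {green}, so cell 4 = green. Remove green from cell 1, cell 7.
That leaves cell 1 = brown. Eliminate brown elsewhere: cell 7.
So cell 7 = orange.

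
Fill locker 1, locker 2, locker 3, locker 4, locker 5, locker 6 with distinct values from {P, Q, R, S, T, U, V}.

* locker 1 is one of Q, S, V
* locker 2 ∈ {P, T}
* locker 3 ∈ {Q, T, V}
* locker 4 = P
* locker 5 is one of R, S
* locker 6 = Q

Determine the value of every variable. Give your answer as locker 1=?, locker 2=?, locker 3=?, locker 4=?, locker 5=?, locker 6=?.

locker 1=S, locker 2=T, locker 3=V, locker 4=P, locker 5=R, locker 6=Q

locker 4 has just one choice, so locker 4 = P. So locker 2 can't be P.
That leaves locker 6 = Q. So locker 1, locker 3 can't be Q.
locker 2's domain is down to {T}, so locker 2 = T. So locker 3 can't be T.
locker 3 must be V (only option left). Eliminate V elsewhere: locker 1.
locker 1 must be S (only option left). Remove S from locker 5.
That leaves locker 5 = R.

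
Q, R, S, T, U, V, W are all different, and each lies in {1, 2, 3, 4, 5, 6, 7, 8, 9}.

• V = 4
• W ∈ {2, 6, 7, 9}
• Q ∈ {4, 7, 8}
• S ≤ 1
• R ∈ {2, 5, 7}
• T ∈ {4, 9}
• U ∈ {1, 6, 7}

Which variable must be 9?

T

S must be 1 (only option left). Remove 1 from U.
V's domain is down to {4}, so V = 4. So Q, T can't be 4.
So 9 goes to T.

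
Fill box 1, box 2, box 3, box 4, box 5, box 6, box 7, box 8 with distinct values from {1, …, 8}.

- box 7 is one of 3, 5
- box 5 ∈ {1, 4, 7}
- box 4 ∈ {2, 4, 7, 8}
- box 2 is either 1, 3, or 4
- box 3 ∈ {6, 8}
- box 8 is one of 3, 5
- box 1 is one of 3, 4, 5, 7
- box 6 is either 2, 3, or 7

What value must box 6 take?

2

The 8 variables together cover exactly {1, 2, 3, 4, 5, 6, 7, 8} — 8 values for 8 variables — and 6 appears only in box 3's list, so box 3 = 6.
The 7 still-open variables together cover exactly {1, 2, 3, 4, 5, 7, 8} — 7 values for 7 variables — and 8 appears only in box 4's list, so box 4 = 8.
Among the 6 still-open variables, 2 fits only box 6 (and all 6 values in {1, 2, 3, 4, 5, 7} must be used), so box 6 = 2.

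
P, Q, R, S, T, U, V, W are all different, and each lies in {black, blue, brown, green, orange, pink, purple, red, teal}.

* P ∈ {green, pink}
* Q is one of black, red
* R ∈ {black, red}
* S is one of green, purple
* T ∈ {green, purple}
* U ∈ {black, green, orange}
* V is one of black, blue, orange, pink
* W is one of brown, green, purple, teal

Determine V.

blue

Q and R share exactly the 2 values {black, red}; by pigeonhole those values go to them, so strike black, red from U, V.
S and T share exactly the 2 values {green, purple}; by pigeonhole those values go to them, so strike green, purple from P, U, W.
That leaves P = pink. Remove pink from V.
U must be orange (only option left). Strike orange from V.
So V = blue.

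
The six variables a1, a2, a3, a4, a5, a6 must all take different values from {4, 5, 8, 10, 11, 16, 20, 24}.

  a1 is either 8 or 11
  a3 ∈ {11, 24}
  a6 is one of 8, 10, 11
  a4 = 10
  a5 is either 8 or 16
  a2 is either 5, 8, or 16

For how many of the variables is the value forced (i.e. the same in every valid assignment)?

4

a4 must be 10 (only option left). Remove 10 from a6.
Among the 5 still-open variables, 5 fits only a2 (and all 5 values in {5, 8, 11, 16, 24} must be used), so a2 = 5.
The 4 still-open variables together cover exactly {8, 11, 16, 24} — 4 values for 4 variables — and 16 appears only in a5's list, so a5 = 16.
The 3 still-open variables draw from only 3 values {8, 11, 24}, so each is used; only a3 can be 24, hence a3 = 24.
Determined: a2=5, a3=24, a4=10, a5=16. The other variables each still have more than one consistent value. That makes 4.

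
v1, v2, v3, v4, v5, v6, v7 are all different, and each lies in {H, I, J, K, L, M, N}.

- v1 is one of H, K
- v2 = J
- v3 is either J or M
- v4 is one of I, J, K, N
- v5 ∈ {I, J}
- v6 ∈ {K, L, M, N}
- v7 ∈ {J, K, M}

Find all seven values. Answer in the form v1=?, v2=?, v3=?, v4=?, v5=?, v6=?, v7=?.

v2's domain is down to {J}, so v2 = J. So v3, v4, v5, v7 can't be J.
v3 must be M (only option left). Strike M from v6, v7.
v5 has just one choice, so v5 = I. So v4 can't be I.
That leaves v7 = K. Eliminate K elsewhere: v1, v4, v6.
That leaves v1 = H.
That leaves v4 = N. Eliminate N elsewhere: v6.
That leaves v6 = L.

v1=H, v2=J, v3=M, v4=N, v5=I, v6=L, v7=K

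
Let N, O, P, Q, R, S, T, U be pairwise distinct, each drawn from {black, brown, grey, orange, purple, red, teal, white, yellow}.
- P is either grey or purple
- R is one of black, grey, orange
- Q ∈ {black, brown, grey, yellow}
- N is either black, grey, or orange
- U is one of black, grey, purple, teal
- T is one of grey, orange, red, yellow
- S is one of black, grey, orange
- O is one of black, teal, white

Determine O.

N, R, S between them cover only {black, grey, orange} — a naked triple. Remove those values from O, P, Q, T, U.
P must be purple (only option left). So U can't be purple.
U has just one choice, so U = teal. Eliminate teal elsewhere: O.
So O = white.

white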